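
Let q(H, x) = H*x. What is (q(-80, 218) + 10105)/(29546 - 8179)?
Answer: -7335/21367 ≈ -0.34329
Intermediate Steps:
(q(-80, 218) + 10105)/(29546 - 8179) = (-80*218 + 10105)/(29546 - 8179) = (-17440 + 10105)/21367 = -7335*1/21367 = -7335/21367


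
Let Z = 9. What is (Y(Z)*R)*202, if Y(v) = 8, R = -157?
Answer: -253712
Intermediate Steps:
(Y(Z)*R)*202 = (8*(-157))*202 = -1256*202 = -253712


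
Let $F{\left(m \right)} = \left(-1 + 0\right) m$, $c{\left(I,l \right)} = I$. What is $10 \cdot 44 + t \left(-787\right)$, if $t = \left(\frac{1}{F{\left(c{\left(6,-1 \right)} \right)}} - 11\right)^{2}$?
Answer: $- \frac{3517003}{36} \approx -97695.0$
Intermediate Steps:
$F{\left(m \right)} = - m$
$t = \frac{4489}{36}$ ($t = \left(\frac{1}{\left(-1\right) 6} - 11\right)^{2} = \left(\frac{1}{-6} - 11\right)^{2} = \left(- \frac{1}{6} - 11\right)^{2} = \left(- \frac{67}{6}\right)^{2} = \frac{4489}{36} \approx 124.69$)
$10 \cdot 44 + t \left(-787\right) = 10 \cdot 44 + \frac{4489}{36} \left(-787\right) = 440 - \frac{3532843}{36} = - \frac{3517003}{36}$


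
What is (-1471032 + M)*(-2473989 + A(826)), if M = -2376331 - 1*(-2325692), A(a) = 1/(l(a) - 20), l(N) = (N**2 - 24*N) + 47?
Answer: 2493966665052437830/662479 ≈ 3.7646e+12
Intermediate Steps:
l(N) = 47 + N**2 - 24*N
A(a) = 1/(27 + a**2 - 24*a) (A(a) = 1/((47 + a**2 - 24*a) - 20) = 1/(27 + a**2 - 24*a))
M = -50639 (M = -2376331 + 2325692 = -50639)
(-1471032 + M)*(-2473989 + A(826)) = (-1471032 - 50639)*(-2473989 + 1/(27 + 826**2 - 24*826)) = -1521671*(-2473989 + 1/(27 + 682276 - 19824)) = -1521671*(-2473989 + 1/662479) = -1521671*(-1638965758730/662479) = 2493966665052437830/662479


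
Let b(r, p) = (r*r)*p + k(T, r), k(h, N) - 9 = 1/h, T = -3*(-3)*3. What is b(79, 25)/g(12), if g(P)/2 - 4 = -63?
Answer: -4212919/3186 ≈ -1322.3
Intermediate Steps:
T = 27 (T = 9*3 = 27)
k(h, N) = 9 + 1/h
b(r, p) = 244/27 + p*r² (b(r, p) = (r*r)*p + (9 + 1/27) = r²*p + (9 + 1/27) = p*r² + 244/27 = 244/27 + p*r²)
g(P) = -118 (g(P) = 8 + 2*(-63) = 8 - 126 = -118)
b(79, 25)/g(12) = (244/27 + 25*79²)/(-118) = (244/27 + 25*6241)*(-1/118) = (244/27 + 156025)*(-1/118) = (4212919/27)*(-1/118) = -4212919/3186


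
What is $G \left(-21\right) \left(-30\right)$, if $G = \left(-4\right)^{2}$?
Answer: $10080$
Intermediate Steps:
$G = 16$
$G \left(-21\right) \left(-30\right) = 16 \left(-21\right) \left(-30\right) = \left(-336\right) \left(-30\right) = 10080$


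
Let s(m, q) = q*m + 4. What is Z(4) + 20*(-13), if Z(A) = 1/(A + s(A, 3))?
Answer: -5199/20 ≈ -259.95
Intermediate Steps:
s(m, q) = 4 + m*q (s(m, q) = m*q + 4 = 4 + m*q)
Z(A) = 1/(4 + 4*A) (Z(A) = 1/(A + (4 + A*3)) = 1/(A + (4 + 3*A)) = 1/(4 + 4*A))
Z(4) + 20*(-13) = 1/(4*(1 + 4)) + 20*(-13) = (¼)/5 - 260 = (¼)*(⅕) - 260 = 1/20 - 260 = -5199/20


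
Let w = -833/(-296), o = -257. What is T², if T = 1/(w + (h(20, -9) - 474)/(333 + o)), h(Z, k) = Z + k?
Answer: 31629376/339849225 ≈ 0.093069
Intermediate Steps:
w = 833/296 (w = -833*(-1/296) = 833/296 ≈ 2.8142)
T = -5624/18435 (T = 1/(833/296 + ((20 - 9) - 474)/(333 - 257)) = 1/(833/296 + (11 - 474)/76) = 1/(833/296 - 463*1/76) = 1/(833/296 - 463/76) = 1/(-18435/5624) = -5624/18435 ≈ -0.30507)
T² = (-5624/18435)² = 31629376/339849225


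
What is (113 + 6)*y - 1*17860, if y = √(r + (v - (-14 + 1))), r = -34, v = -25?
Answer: -17860 + 119*I*√46 ≈ -17860.0 + 807.1*I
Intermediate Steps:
y = I*√46 (y = √(-34 + (-25 - (-14 + 1))) = √(-34 + (-25 - 1*(-13))) = √(-34 + (-25 + 13)) = √(-34 - 12) = √(-46) = I*√46 ≈ 6.7823*I)
(113 + 6)*y - 1*17860 = (113 + 6)*(I*√46) - 1*17860 = 119*(I*√46) - 17860 = 119*I*√46 - 17860 = -17860 + 119*I*√46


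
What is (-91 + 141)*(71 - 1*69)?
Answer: 100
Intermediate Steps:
(-91 + 141)*(71 - 1*69) = 50*(71 - 69) = 50*2 = 100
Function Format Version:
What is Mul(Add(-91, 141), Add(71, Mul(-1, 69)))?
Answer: 100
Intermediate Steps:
Mul(Add(-91, 141), Add(71, Mul(-1, 69))) = Mul(50, Add(71, -69)) = Mul(50, 2) = 100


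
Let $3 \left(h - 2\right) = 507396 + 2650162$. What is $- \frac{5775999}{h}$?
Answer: $- \frac{17327997}{3157564} \approx -5.4878$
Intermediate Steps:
$h = \frac{3157564}{3}$ ($h = 2 + \frac{507396 + 2650162}{3} = 2 + \frac{1}{3} \cdot 3157558 = 2 + \frac{3157558}{3} = \frac{3157564}{3} \approx 1.0525 \cdot 10^{6}$)
$- \frac{5775999}{h} = - \frac{5775999}{\frac{3157564}{3}} = \left(-5775999\right) \frac{3}{3157564} = - \frac{17327997}{3157564}$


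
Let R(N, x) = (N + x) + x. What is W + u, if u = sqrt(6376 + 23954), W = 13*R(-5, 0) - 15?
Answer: -80 + 3*sqrt(3370) ≈ 94.155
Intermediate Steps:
R(N, x) = N + 2*x
W = -80 (W = 13*(-5 + 2*0) - 15 = 13*(-5 + 0) - 15 = 13*(-5) - 15 = -65 - 15 = -80)
u = 3*sqrt(3370) (u = sqrt(30330) = 3*sqrt(3370) ≈ 174.16)
W + u = -80 + 3*sqrt(3370)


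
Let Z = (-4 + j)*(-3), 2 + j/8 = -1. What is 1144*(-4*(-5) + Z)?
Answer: 118976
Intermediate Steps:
j = -24 (j = -16 + 8*(-1) = -16 - 8 = -24)
Z = 84 (Z = (-4 - 24)*(-3) = -28*(-3) = 84)
1144*(-4*(-5) + Z) = 1144*(-4*(-5) + 84) = 1144*(20 + 84) = 1144*104 = 118976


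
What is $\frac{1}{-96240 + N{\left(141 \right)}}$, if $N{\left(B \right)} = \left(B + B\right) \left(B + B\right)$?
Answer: $- \frac{1}{16716} \approx -5.9823 \cdot 10^{-5}$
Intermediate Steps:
$N{\left(B \right)} = 4 B^{2}$ ($N{\left(B \right)} = 2 B 2 B = 4 B^{2}$)
$\frac{1}{-96240 + N{\left(141 \right)}} = \frac{1}{-96240 + 4 \cdot 141^{2}} = \frac{1}{-96240 + 4 \cdot 19881} = \frac{1}{-96240 + 79524} = \frac{1}{-16716} = - \frac{1}{16716}$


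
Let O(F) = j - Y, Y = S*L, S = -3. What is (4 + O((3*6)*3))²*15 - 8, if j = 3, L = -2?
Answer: 7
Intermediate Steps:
Y = 6 (Y = -3*(-2) = 6)
O(F) = -3 (O(F) = 3 - 1*6 = 3 - 6 = -3)
(4 + O((3*6)*3))²*15 - 8 = (4 - 3)²*15 - 8 = 1²*15 - 8 = 1*15 - 8 = 15 - 8 = 7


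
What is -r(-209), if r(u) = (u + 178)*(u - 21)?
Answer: -7130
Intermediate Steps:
r(u) = (-21 + u)*(178 + u) (r(u) = (178 + u)*(-21 + u) = (-21 + u)*(178 + u))
-r(-209) = -(-3738 + (-209)**2 + 157*(-209)) = -(-3738 + 43681 - 32813) = -1*7130 = -7130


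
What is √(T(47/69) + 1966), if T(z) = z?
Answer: √9363369/69 ≈ 44.347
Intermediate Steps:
√(T(47/69) + 1966) = √(47/69 + 1966) = √(135701/69) = √9363369/69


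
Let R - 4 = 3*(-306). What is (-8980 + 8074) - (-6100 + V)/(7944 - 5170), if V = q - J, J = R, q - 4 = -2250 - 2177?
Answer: -2503635/2774 ≈ -902.54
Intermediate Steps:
q = -4423 (q = 4 + (-2250 - 2177) = 4 - 4427 = -4423)
R = -914 (R = 4 + 3*(-306) = 4 - 918 = -914)
J = -914
V = -3509 (V = -4423 - 1*(-914) = -4423 + 914 = -3509)
(-8980 + 8074) - (-6100 + V)/(7944 - 5170) = (-8980 + 8074) - (-6100 - 3509)/(7944 - 5170) = -906 - (-9609)/2774 = -906 - 1*(-9609/2774) = -906 + 9609/2774 = -2503635/2774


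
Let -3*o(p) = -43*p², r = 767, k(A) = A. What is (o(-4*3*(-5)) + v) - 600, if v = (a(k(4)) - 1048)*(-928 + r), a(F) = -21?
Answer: 223109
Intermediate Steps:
o(p) = 43*p²/3 (o(p) = -(-43)*p²/3 = 43*p²/3)
v = 172109 (v = (-21 - 1048)*(-928 + 767) = -1069*(-161) = 172109)
(o(-4*3*(-5)) + v) - 600 = (43*(-4*3*(-5))²/3 + 172109) - 600 = (43*(-12*(-5))²/3 + 172109) - 600 = ((43/3)*60² + 172109) - 600 = ((43/3)*3600 + 172109) - 600 = (51600 + 172109) - 600 = 223709 - 600 = 223109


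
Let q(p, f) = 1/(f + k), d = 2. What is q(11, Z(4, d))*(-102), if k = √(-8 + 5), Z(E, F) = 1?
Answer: 102*I/(√3 - I) ≈ -25.5 + 44.167*I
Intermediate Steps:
k = I*√3 (k = √(-3) = I*√3 ≈ 1.732*I)
q(p, f) = 1/(f + I*√3)
q(11, Z(4, d))*(-102) = -102/(1 + I*√3)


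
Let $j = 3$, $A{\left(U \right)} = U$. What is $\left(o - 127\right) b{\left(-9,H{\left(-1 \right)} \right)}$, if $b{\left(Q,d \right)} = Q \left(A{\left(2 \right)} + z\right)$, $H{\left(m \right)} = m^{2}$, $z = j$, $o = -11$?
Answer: $6210$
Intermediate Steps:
$z = 3$
$b{\left(Q,d \right)} = 5 Q$ ($b{\left(Q,d \right)} = Q \left(2 + 3\right) = Q 5 = 5 Q$)
$\left(o - 127\right) b{\left(-9,H{\left(-1 \right)} \right)} = \left(-11 - 127\right) 5 \left(-9\right) = \left(-138\right) \left(-45\right) = 6210$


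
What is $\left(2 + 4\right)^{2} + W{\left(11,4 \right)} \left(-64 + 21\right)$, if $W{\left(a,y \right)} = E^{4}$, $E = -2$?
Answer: $-652$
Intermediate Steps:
$W{\left(a,y \right)} = 16$ ($W{\left(a,y \right)} = \left(-2\right)^{4} = 16$)
$\left(2 + 4\right)^{2} + W{\left(11,4 \right)} \left(-64 + 21\right) = \left(2 + 4\right)^{2} + 16 \left(-64 + 21\right) = 6^{2} + 16 \left(-43\right) = 36 - 688 = -652$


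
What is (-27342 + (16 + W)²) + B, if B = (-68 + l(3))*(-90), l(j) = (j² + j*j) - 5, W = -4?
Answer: -22248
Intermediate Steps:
l(j) = -5 + 2*j² (l(j) = (j² + j²) - 5 = 2*j² - 5 = -5 + 2*j²)
B = 4950 (B = (-68 + (-5 + 2*3²))*(-90) = (-68 + (-5 + 2*9))*(-90) = (-68 + (-5 + 18))*(-90) = (-68 + 13)*(-90) = -55*(-90) = 4950)
(-27342 + (16 + W)²) + B = (-27342 + (16 - 4)²) + 4950 = (-27342 + 12²) + 4950 = (-27342 + 144) + 4950 = -27198 + 4950 = -22248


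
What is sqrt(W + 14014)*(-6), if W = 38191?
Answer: -6*sqrt(52205) ≈ -1370.9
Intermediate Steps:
sqrt(W + 14014)*(-6) = sqrt(38191 + 14014)*(-6) = sqrt(52205)*(-6) = -6*sqrt(52205)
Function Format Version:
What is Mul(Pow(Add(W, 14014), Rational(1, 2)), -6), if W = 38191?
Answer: Mul(-6, Pow(52205, Rational(1, 2))) ≈ -1370.9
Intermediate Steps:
Mul(Pow(Add(W, 14014), Rational(1, 2)), -6) = Mul(Pow(Add(38191, 14014), Rational(1, 2)), -6) = Mul(Pow(52205, Rational(1, 2)), -6) = Mul(-6, Pow(52205, Rational(1, 2)))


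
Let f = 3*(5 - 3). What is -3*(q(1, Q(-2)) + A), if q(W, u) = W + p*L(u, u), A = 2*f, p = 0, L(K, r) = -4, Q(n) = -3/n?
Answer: -39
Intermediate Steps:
f = 6 (f = 3*2 = 6)
A = 12 (A = 2*6 = 12)
q(W, u) = W (q(W, u) = W + 0*(-4) = W + 0 = W)
-3*(q(1, Q(-2)) + A) = -3*(1 + 12) = -3*13 = -39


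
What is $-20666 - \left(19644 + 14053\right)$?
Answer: $-54363$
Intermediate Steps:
$-20666 - \left(19644 + 14053\right) = -20666 - 33697 = -54363$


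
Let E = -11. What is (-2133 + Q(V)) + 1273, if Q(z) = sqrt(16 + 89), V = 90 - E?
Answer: -860 + sqrt(105) ≈ -849.75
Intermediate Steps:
V = 101 (V = 90 - 1*(-11) = 90 + 11 = 101)
Q(z) = sqrt(105)
(-2133 + Q(V)) + 1273 = (-2133 + sqrt(105)) + 1273 = -860 + sqrt(105)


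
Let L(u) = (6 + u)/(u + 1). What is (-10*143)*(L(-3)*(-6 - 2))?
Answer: -17160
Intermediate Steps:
L(u) = (6 + u)/(1 + u)
(-10*143)*(L(-3)*(-6 - 2)) = (-10*143)*(((6 - 3)/(1 - 3))*(-6 - 2)) = -1430*3/(-2)*(-8) = -1430*(-1/2*3)*(-8) = -(-2145)*(-8) = -1430*12 = -17160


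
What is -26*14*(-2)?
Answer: 728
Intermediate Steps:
-26*14*(-2) = -364*(-2) = 728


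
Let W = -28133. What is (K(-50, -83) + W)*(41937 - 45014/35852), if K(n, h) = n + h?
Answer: -10624343610615/8963 ≈ -1.1854e+9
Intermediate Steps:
K(n, h) = h + n
(K(-50, -83) + W)*(41937 - 45014/35852) = ((-83 - 50) - 28133)*(41937 - 45014/35852) = (-133 - 28133)*(41937 - 45014*1/35852) = -28266*(41937 - 22507/17926) = -28266*751740155/17926 = -10624343610615/8963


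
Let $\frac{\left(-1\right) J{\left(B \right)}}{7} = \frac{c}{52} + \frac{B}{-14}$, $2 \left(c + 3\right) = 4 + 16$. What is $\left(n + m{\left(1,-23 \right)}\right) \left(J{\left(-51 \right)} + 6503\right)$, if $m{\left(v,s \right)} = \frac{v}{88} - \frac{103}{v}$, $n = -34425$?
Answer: $- \frac{1023296607603}{4576} \approx -2.2362 \cdot 10^{8}$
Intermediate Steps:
$c = 7$ ($c = -3 + \frac{4 + 16}{2} = -3 + \frac{1}{2} \cdot 20 = -3 + 10 = 7$)
$J{\left(B \right)} = - \frac{49}{52} + \frac{B}{2}$ ($J{\left(B \right)} = - 7 \left(\frac{7}{52} + \frac{B}{-14}\right) = - 7 \left(7 \cdot \frac{1}{52} + B \left(- \frac{1}{14}\right)\right) = - 7 \left(\frac{7}{52} - \frac{B}{14}\right) = - \frac{49}{52} + \frac{B}{2}$)
$m{\left(v,s \right)} = - \frac{103}{v} + \frac{v}{88}$ ($m{\left(v,s \right)} = v \frac{1}{88} - \frac{103}{v} = \frac{v}{88} - \frac{103}{v} = - \frac{103}{v} + \frac{v}{88}$)
$\left(n + m{\left(1,-23 \right)}\right) \left(J{\left(-51 \right)} + 6503\right) = \left(-34425 + \left(- \frac{103}{1} + \frac{1}{88} \cdot 1\right)\right) \left(\left(- \frac{49}{52} + \frac{1}{2} \left(-51\right)\right) + 6503\right) = \left(-34425 + \left(\left(-103\right) 1 + \frac{1}{88}\right)\right) \left(\left(- \frac{49}{52} - \frac{51}{2}\right) + 6503\right) = \left(-34425 + \left(-103 + \frac{1}{88}\right)\right) \left(- \frac{1375}{52} + 6503\right) = \left(-34425 - \frac{9063}{88}\right) \frac{336781}{52} = \left(- \frac{3038463}{88}\right) \frac{336781}{52} = - \frac{1023296607603}{4576}$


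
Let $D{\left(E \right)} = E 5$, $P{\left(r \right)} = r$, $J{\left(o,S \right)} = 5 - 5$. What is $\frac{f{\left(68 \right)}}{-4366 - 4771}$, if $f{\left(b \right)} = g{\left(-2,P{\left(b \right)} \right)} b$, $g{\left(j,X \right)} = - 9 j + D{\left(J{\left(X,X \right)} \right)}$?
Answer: $- \frac{1224}{9137} \approx -0.13396$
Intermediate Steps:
$J{\left(o,S \right)} = 0$
$D{\left(E \right)} = 5 E$
$g{\left(j,X \right)} = - 9 j$ ($g{\left(j,X \right)} = - 9 j + 5 \cdot 0 = - 9 j + 0 = - 9 j$)
$f{\left(b \right)} = 18 b$ ($f{\left(b \right)} = \left(-9\right) \left(-2\right) b = 18 b$)
$\frac{f{\left(68 \right)}}{-4366 - 4771} = \frac{18 \cdot 68}{-4366 - 4771} = \frac{1224}{-9137} = 1224 \left(- \frac{1}{9137}\right) = - \frac{1224}{9137}$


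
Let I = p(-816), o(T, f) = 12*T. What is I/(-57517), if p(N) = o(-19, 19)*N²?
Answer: 151815168/57517 ≈ 2639.5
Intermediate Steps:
p(N) = -228*N² (p(N) = (12*(-19))*N² = -228*N²)
I = -151815168 (I = -228*(-816)² = -228*665856 = -151815168)
I/(-57517) = -151815168/(-57517) = -151815168*(-1/57517) = 151815168/57517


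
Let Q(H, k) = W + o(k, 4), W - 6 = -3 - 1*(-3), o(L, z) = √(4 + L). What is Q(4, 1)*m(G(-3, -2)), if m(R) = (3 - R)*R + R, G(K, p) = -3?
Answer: -126 - 21*√5 ≈ -172.96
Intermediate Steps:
W = 6 (W = 6 + (-3 - 1*(-3)) = 6 + (-3 + 3) = 6 + 0 = 6)
Q(H, k) = 6 + √(4 + k)
m(R) = R + R*(3 - R) (m(R) = R*(3 - R) + R = R + R*(3 - R))
Q(4, 1)*m(G(-3, -2)) = (6 + √(4 + 1))*(-3*(4 - 1*(-3))) = (6 + √5)*(-3*(4 + 3)) = (6 + √5)*(-3*7) = (6 + √5)*(-21) = -126 - 21*√5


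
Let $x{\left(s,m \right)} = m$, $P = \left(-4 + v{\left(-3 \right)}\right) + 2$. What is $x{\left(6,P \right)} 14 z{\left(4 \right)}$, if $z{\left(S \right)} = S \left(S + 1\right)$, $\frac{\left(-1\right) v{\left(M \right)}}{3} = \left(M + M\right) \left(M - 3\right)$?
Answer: $-30800$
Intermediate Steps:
$v{\left(M \right)} = - 6 M \left(-3 + M\right)$ ($v{\left(M \right)} = - 3 \left(M + M\right) \left(M - 3\right) = - 3 \cdot 2 M \left(-3 + M\right) = - 6 M \left(-3 + M\right)$)
$z{\left(S \right)} = S \left(1 + S\right)$
$P = -110$ ($P = \left(-4 + 6 \left(-3\right) \left(3 - -3\right)\right) + 2 = \left(-4 + 6 \left(-3\right) \left(3 + 3\right)\right) + 2 = \left(-4 + 6 \left(-3\right) 6\right) + 2 = \left(-4 - 108\right) + 2 = -112 + 2 = -110$)
$x{\left(6,P \right)} 14 z{\left(4 \right)} = \left(-110\right) 14 \cdot 4 \left(1 + 4\right) = - 1540 \cdot 4 \cdot 5 = \left(-1540\right) 20 = -30800$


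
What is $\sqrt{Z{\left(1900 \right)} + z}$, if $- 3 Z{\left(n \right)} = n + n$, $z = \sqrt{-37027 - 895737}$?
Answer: $\frac{\sqrt{-11400 + 126 i \sqrt{4759}}}{3} \approx 12.771 + 37.812 i$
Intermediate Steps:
$z = 14 i \sqrt{4759}$ ($z = \sqrt{-932764} = 14 i \sqrt{4759} \approx 965.8 i$)
$Z{\left(n \right)} = - \frac{2 n}{3}$ ($Z{\left(n \right)} = - \frac{n + n}{3} = - \frac{2 n}{3}$)
$\sqrt{Z{\left(1900 \right)} + z} = \sqrt{\left(- \frac{2}{3}\right) 1900 + 14 i \sqrt{4759}} = \sqrt{- \frac{3800}{3} + 14 i \sqrt{4759}}$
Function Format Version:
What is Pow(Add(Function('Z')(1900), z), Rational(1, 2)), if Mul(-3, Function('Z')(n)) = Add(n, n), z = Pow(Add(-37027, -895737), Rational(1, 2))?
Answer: Mul(Rational(1, 3), Pow(Add(-11400, Mul(126, I, Pow(4759, Rational(1, 2)))), Rational(1, 2))) ≈ Add(12.771, Mul(37.812, I))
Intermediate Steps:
z = Mul(14, I, Pow(4759, Rational(1, 2))) (z = Pow(-932764, Rational(1, 2)) = Mul(14, I, Pow(4759, Rational(1, 2))) ≈ Mul(965.80, I))
Function('Z')(n) = Mul(Rational(-2, 3), n) (Function('Z')(n) = Mul(Rational(-1, 3), Add(n, n)) = Mul(Rational(-1, 3), Mul(2, n)) = Mul(Rational(-2, 3), n))
Pow(Add(Function('Z')(1900), z), Rational(1, 2)) = Pow(Add(Mul(Rational(-2, 3), 1900), Mul(14, I, Pow(4759, Rational(1, 2)))), Rational(1, 2)) = Pow(Add(Rational(-3800, 3), Mul(14, I, Pow(4759, Rational(1, 2)))), Rational(1, 2))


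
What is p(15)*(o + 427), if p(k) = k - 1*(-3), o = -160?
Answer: 4806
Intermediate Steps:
p(k) = 3 + k (p(k) = k + 3 = 3 + k)
p(15)*(o + 427) = (3 + 15)*(-160 + 427) = 18*267 = 4806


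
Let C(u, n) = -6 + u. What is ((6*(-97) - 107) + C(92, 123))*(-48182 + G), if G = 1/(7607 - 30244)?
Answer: 657689648805/22637 ≈ 2.9054e+7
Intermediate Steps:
G = -1/22637 (G = 1/(-22637) = -1/22637 ≈ -4.4175e-5)
((6*(-97) - 107) + C(92, 123))*(-48182 + G) = ((6*(-97) - 107) + (-6 + 92))*(-48182 - 1/22637) = ((-582 - 107) + 86)*(-1090695935/22637) = (-689 + 86)*(-1090695935/22637) = -603*(-1090695935/22637) = 657689648805/22637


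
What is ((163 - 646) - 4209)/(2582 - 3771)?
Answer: 4692/1189 ≈ 3.9462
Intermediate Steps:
((163 - 646) - 4209)/(2582 - 3771) = (-483 - 4209)/(-1189) = -4692*(-1/1189) = 4692/1189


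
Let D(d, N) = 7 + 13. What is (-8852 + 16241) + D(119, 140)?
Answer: 7409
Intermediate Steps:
D(d, N) = 20
(-8852 + 16241) + D(119, 140) = (-8852 + 16241) + 20 = 7389 + 20 = 7409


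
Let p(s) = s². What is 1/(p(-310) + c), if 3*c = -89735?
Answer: 3/198565 ≈ 1.5108e-5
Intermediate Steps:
c = -89735/3 (c = (⅓)*(-89735) = -89735/3 ≈ -29912.)
1/(p(-310) + c) = 1/((-310)² - 89735/3) = 1/(96100 - 89735/3) = 1/(198565/3) = 3/198565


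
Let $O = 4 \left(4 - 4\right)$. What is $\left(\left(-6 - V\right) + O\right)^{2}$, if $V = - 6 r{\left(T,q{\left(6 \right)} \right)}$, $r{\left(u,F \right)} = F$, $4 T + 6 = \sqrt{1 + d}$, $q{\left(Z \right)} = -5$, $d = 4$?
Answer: $1296$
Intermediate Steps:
$T = - \frac{3}{2} + \frac{\sqrt{5}}{4}$ ($T = - \frac{3}{2} + \frac{\sqrt{1 + 4}}{4} = - \frac{3}{2} + \frac{\sqrt{5}}{4} \approx -0.94098$)
$V = 30$ ($V = \left(-6\right) \left(-5\right) = 30$)
$O = 0$ ($O = 4 \cdot 0 = 0$)
$\left(\left(-6 - V\right) + O\right)^{2} = \left(\left(-6 - 30\right) + 0\right)^{2} = \left(-36 + 0\right)^{2} = \left(-36\right)^{2} = 1296$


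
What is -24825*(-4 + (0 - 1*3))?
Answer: 173775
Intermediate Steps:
-24825*(-4 + (0 - 1*3)) = -24825*(-4 + (0 - 3)) = -24825*(-4 - 3) = -24825*(-7) = -4965*(-35) = 173775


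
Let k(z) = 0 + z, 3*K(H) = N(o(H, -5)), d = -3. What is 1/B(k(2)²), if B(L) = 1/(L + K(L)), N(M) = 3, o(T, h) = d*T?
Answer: 5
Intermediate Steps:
o(T, h) = -3*T
K(H) = 1 (K(H) = (⅓)*3 = 1)
k(z) = z
B(L) = 1/(1 + L) (B(L) = 1/(L + 1) = 1/(1 + L))
1/B(k(2)²) = 1/(1/(1 + 2²)) = 1/(1/(1 + 4)) = 1/(1/5) = 1/(⅕) = 5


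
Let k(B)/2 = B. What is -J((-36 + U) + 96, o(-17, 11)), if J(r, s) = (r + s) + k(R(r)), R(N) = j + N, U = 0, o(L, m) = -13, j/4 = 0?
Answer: -167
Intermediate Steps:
j = 0 (j = 4*0 = 0)
R(N) = N (R(N) = 0 + N = N)
k(B) = 2*B
J(r, s) = s + 3*r (J(r, s) = (r + s) + 2*r = s + 3*r)
-J((-36 + U) + 96, o(-17, 11)) = -(-13 + 3*((-36 + 0) + 96)) = -(-13 + 3*(-36 + 96)) = -(-13 + 3*60) = -(-13 + 180) = -1*167 = -167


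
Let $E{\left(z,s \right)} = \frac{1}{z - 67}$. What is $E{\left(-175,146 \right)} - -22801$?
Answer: $\frac{5517841}{242} \approx 22801.0$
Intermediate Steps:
$E{\left(z,s \right)} = \frac{1}{-67 + z}$
$E{\left(-175,146 \right)} - -22801 = \frac{1}{-67 - 175} - -22801 = \frac{1}{-242} + 22801 = - \frac{1}{242} + 22801 = \frac{5517841}{242}$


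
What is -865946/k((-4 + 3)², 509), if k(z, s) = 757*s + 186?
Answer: -865946/385499 ≈ -2.2463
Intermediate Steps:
k(z, s) = 186 + 757*s
-865946/k((-4 + 3)², 509) = -865946/(186 + 757*509) = -865946/(186 + 385313) = -865946/385499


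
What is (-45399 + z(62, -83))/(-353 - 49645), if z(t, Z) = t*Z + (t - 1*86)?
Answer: 50569/49998 ≈ 1.0114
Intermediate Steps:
z(t, Z) = -86 + t + Z*t (z(t, Z) = Z*t + (t - 86) = Z*t + (-86 + t) = -86 + t + Z*t)
(-45399 + z(62, -83))/(-353 - 49645) = (-45399 + (-86 + 62 - 83*62))/(-353 - 49645) = (-45399 + (-86 + 62 - 5146))/(-49998) = (-45399 - 5170)*(-1/49998) = -50569*(-1/49998) = 50569/49998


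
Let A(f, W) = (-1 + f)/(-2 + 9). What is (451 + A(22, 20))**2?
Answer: 206116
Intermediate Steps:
A(f, W) = -1/7 + f/7 (A(f, W) = (-1 + f)/7 = (-1 + f)*(1/7) = -1/7 + f/7)
(451 + A(22, 20))**2 = (451 + (-1/7 + (1/7)*22))**2 = (451 + (-1/7 + 22/7))**2 = (451 + 3)**2 = 454**2 = 206116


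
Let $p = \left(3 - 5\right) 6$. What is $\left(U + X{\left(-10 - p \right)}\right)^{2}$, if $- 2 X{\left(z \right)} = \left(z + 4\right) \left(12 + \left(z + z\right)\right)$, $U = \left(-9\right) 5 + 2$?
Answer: $8281$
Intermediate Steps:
$U = -43$ ($U = -45 + 2 = -43$)
$p = -12$ ($p = \left(-2\right) 6 = -12$)
$X{\left(z \right)} = - \frac{\left(4 + z\right) \left(12 + 2 z\right)}{2}$ ($X{\left(z \right)} = - \frac{\left(z + 4\right) \left(12 + \left(z + z\right)\right)}{2} = - \frac{\left(4 + z\right) \left(12 + 2 z\right)}{2}$)
$\left(U + X{\left(-10 - p \right)}\right)^{2} = \left(-43 - \left(24 + \left(-10 - -12\right)^{2} + 10 \left(-10 - -12\right)\right)\right)^{2} = \left(-43 - \left(24 + \left(-10 + 12\right)^{2} + 10 \left(-10 + 12\right)\right)\right)^{2} = \left(-43 - 48\right)^{2} = \left(-91\right)^{2} = 8281$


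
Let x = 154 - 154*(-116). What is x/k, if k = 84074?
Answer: 9009/42037 ≈ 0.21431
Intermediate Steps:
x = 18018 (x = 154 + 17864 = 18018)
x/k = 18018/84074 = 18018*(1/84074) = 9009/42037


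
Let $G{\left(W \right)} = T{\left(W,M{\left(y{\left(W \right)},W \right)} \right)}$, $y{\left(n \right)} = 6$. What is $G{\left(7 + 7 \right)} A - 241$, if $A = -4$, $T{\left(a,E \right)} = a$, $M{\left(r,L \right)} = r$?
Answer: $-297$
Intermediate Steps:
$G{\left(W \right)} = W$
$G{\left(7 + 7 \right)} A - 241 = \left(7 + 7\right) \left(-4\right) - 241 = 14 \left(-4\right) - 241 = -56 - 241 = -297$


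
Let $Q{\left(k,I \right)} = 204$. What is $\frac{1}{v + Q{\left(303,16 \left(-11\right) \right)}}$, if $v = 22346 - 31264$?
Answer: $- \frac{1}{8714} \approx -0.00011476$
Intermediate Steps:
$v = -8918$
$\frac{1}{v + Q{\left(303,16 \left(-11\right) \right)}} = \frac{1}{-8918 + 204} = \frac{1}{-8714} = - \frac{1}{8714}$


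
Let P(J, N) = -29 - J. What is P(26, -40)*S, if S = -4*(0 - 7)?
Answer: -1540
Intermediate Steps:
S = 28 (S = -4*(-7) = 28)
P(26, -40)*S = (-29 - 1*26)*28 = (-29 - 26)*28 = -55*28 = -1540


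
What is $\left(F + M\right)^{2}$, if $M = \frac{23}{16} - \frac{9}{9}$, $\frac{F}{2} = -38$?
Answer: $\frac{1461681}{256} \approx 5709.7$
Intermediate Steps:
$F = -76$ ($F = 2 \left(-38\right) = -76$)
$M = \frac{7}{16}$ ($M = 23 \cdot \frac{1}{16} - 1 = \frac{23}{16} - 1 = \frac{7}{16} \approx 0.4375$)
$\left(F + M\right)^{2} = \left(-76 + \frac{7}{16}\right)^{2} = \left(- \frac{1209}{16}\right)^{2} = \frac{1461681}{256}$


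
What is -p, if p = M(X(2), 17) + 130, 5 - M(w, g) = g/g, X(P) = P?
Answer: -134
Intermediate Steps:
M(w, g) = 4 (M(w, g) = 5 - g/g = 5 - 1*1 = 5 - 1 = 4)
p = 134 (p = 4 + 130 = 134)
-p = -1*134 = -134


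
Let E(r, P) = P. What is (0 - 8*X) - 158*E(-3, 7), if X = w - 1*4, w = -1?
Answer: -1066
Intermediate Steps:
X = -5 (X = -1 - 1*4 = -1 - 4 = -5)
(0 - 8*X) - 158*E(-3, 7) = (0 - 8*(-5)) - 158*7 = (0 + 40) - 1106 = 40 - 1106 = -1066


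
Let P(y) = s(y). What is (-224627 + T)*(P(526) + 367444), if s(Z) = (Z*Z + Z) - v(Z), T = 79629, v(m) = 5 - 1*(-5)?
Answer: -93470930728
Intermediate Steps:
v(m) = 10 (v(m) = 5 + 5 = 10)
s(Z) = -10 + Z + Z² (s(Z) = (Z*Z + Z) - 1*10 = (Z² + Z) - 10 = (Z + Z²) - 10 = -10 + Z + Z²)
P(y) = -10 + y + y²
(-224627 + T)*(P(526) + 367444) = (-224627 + 79629)*((-10 + 526 + 526²) + 367444) = -144998*((-10 + 526 + 276676) + 367444) = -144998*(277192 + 367444) = -144998*644636 = -93470930728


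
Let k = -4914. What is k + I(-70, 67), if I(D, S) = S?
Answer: -4847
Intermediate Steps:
k + I(-70, 67) = -4914 + 67 = -4847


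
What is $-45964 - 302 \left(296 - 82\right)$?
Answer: $-110592$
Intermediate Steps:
$-45964 - 302 \left(296 - 82\right) = -45964 - 64628 = -110592$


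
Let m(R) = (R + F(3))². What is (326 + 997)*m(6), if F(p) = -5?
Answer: 1323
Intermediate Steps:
m(R) = (-5 + R)² (m(R) = (R - 5)² = (-5 + R)²)
(326 + 997)*m(6) = (326 + 997)*(-5 + 6)² = 1323*1² = 1323*1 = 1323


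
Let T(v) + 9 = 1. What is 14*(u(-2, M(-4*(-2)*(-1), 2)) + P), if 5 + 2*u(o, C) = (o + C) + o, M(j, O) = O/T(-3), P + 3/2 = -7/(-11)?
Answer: -3381/44 ≈ -76.841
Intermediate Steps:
T(v) = -8 (T(v) = -9 + 1 = -8)
P = -19/22 (P = -3/2 - 7/(-11) = -3/2 - 7*(-1/11) = -3/2 + 7/11 = -19/22 ≈ -0.86364)
M(j, O) = -O/8 (M(j, O) = O/(-8) = O*(-1/8) = -O/8)
u(o, C) = -5/2 + o + C/2 (u(o, C) = -5/2 + ((o + C) + o)/2 = -5/2 + ((C + o) + o)/2 = -5/2 + (C + 2*o)/2 = -5/2 + (o + C/2) = -5/2 + o + C/2)
14*(u(-2, M(-4*(-2)*(-1), 2)) + P) = 14*((-5/2 - 2 + (-1/8*2)/2) - 19/22) = 14*((-5/2 - 2 + (1/2)*(-1/4)) - 19/22) = 14*((-5/2 - 2 - 1/8) - 19/22) = 14*(-37/8 - 19/22) = 14*(-483/88) = -3381/44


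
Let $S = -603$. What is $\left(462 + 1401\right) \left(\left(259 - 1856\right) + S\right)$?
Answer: $-4098600$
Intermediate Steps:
$\left(462 + 1401\right) \left(\left(259 - 1856\right) + S\right) = \left(462 + 1401\right) \left(\left(259 - 1856\right) - 603\right) = 1863 \left(\left(259 - 1856\right) - 603\right) = 1863 \left(-1597 - 603\right) = 1863 \left(-2200\right) = -4098600$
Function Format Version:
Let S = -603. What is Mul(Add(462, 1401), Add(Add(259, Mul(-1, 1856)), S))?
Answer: -4098600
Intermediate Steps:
Mul(Add(462, 1401), Add(Add(259, Mul(-1, 1856)), S)) = Mul(Add(462, 1401), Add(Add(259, Mul(-1, 1856)), -603)) = Mul(1863, Add(Add(259, -1856), -603)) = Mul(1863, Add(-1597, -603)) = Mul(1863, -2200) = -4098600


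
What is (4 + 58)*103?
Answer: 6386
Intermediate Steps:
(4 + 58)*103 = 62*103 = 6386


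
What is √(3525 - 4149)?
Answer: 4*I*√39 ≈ 24.98*I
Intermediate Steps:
√(3525 - 4149) = √(-624) = 4*I*√39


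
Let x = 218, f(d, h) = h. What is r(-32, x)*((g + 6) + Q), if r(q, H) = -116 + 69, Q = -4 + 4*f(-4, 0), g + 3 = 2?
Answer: -47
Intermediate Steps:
g = -1 (g = -3 + 2 = -1)
Q = -4 (Q = -4 + 4*0 = -4 + 0 = -4)
r(q, H) = -47
r(-32, x)*((g + 6) + Q) = -47*((-1 + 6) - 4) = -47*(5 - 4) = -47*1 = -47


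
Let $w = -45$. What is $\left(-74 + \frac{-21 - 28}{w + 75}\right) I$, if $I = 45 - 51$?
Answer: $\frac{2269}{5} \approx 453.8$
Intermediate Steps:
$I = -6$ ($I = 45 - 51 = -6$)
$\left(-74 + \frac{-21 - 28}{w + 75}\right) I = \left(-74 + \frac{-21 - 28}{-45 + 75}\right) \left(-6\right) = \left(-74 - \frac{49}{30}\right) \left(-6\right) = \left(- \frac{2269}{30}\right) \left(-6\right) = \frac{2269}{5}$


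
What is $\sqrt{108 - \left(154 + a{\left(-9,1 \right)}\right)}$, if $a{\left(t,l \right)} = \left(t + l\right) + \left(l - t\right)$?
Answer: $4 i \sqrt{3} \approx 6.9282 i$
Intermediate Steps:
$a{\left(t,l \right)} = 2 l$ ($a{\left(t,l \right)} = \left(l + t\right) + \left(l - t\right) = 2 l$)
$\sqrt{108 - \left(154 + a{\left(-9,1 \right)}\right)} = \sqrt{108 - \left(154 + 2 \cdot 1\right)} = \sqrt{108 - 156} = \sqrt{-48} = 4 i \sqrt{3}$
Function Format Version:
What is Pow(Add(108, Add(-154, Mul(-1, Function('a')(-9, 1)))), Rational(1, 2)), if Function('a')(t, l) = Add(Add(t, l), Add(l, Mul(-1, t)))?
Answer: Mul(4, I, Pow(3, Rational(1, 2))) ≈ Mul(6.9282, I)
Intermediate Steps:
Function('a')(t, l) = Mul(2, l) (Function('a')(t, l) = Add(Add(l, t), Add(l, Mul(-1, t))) = Mul(2, l))
Pow(Add(108, Add(-154, Mul(-1, Function('a')(-9, 1)))), Rational(1, 2)) = Pow(Add(108, Add(-154, Mul(-1, Mul(2, 1)))), Rational(1, 2)) = Pow(Add(108, Add(-154, Mul(-1, 2))), Rational(1, 2)) = Pow(Add(108, Add(-154, -2)), Rational(1, 2)) = Pow(Add(108, -156), Rational(1, 2)) = Pow(-48, Rational(1, 2)) = Mul(4, I, Pow(3, Rational(1, 2)))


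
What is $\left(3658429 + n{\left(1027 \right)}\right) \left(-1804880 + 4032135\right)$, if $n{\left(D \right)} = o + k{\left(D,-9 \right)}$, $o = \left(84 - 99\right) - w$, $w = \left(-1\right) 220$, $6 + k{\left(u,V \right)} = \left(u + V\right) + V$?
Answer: $8150944806435$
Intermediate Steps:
$k{\left(u,V \right)} = -6 + u + 2 V$ ($k{\left(u,V \right)} = -6 + \left(\left(u + V\right) + V\right) = -6 + \left(\left(V + u\right) + V\right) = -6 + \left(u + 2 V\right) = -6 + u + 2 V$)
$w = -220$
$o = 205$ ($o = \left(84 - 99\right) - -220 = \left(84 - 99\right) + 220 = -15 + 220 = 205$)
$n{\left(D \right)} = 181 + D$ ($n{\left(D \right)} = 205 + \left(-6 + D + 2 \left(-9\right)\right) = 205 - \left(24 - D\right) = 205 + \left(-24 + D\right) = 181 + D$)
$\left(3658429 + n{\left(1027 \right)}\right) \left(-1804880 + 4032135\right) = \left(3658429 + \left(181 + 1027\right)\right) \left(-1804880 + 4032135\right) = \left(3658429 + 1208\right) 2227255 = 3659637 \cdot 2227255 = 8150944806435$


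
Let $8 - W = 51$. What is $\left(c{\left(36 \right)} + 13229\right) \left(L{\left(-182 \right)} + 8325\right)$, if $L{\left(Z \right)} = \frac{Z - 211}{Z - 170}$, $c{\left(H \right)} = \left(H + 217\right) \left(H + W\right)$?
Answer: $\frac{16790513097}{176} \approx 9.5401 \cdot 10^{7}$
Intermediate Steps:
$W = -43$ ($W = 8 - 51 = -43$)
$c{\left(H \right)} = \left(-43 + H\right) \left(217 + H\right)$ ($c{\left(H \right)} = \left(H + 217\right) \left(H - 43\right) = \left(217 + H\right) \left(-43 + H\right) = \left(-43 + H\right) \left(217 + H\right)$)
$L{\left(Z \right)} = \frac{-211 + Z}{-170 + Z}$
$\left(c{\left(36 \right)} + 13229\right) \left(L{\left(-182 \right)} + 8325\right) = \left(\left(-9331 + 36^{2} + 174 \cdot 36\right) + 13229\right) \left(\frac{-211 - 182}{-170 - 182} + 8325\right) = \left(\left(-9331 + 1296 + 6264\right) + 13229\right) \left(\frac{1}{-352} \left(-393\right) + 8325\right) = \left(-1771 + 13229\right) \left(\left(- \frac{1}{352}\right) \left(-393\right) + 8325\right) = 11458 \left(\frac{393}{352} + 8325\right) = 11458 \cdot \frac{2930793}{352} = \frac{16790513097}{176}$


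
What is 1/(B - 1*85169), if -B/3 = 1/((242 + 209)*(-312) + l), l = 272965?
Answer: -132253/11263855760 ≈ -1.1741e-5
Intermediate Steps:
B = -3/132253 (B = -3/((242 + 209)*(-312) + 272965) = -3/(451*(-312) + 272965) = -3/(-140712 + 272965) = -3/132253 ≈ -2.2684e-5)
1/(B - 1*85169) = 1/(-3/132253 - 1*85169) = 1/(-3/132253 - 85169) = 1/(-11263855760/132253) = -132253/11263855760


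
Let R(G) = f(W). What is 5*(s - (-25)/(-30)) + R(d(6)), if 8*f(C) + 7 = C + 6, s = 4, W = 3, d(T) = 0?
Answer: 193/12 ≈ 16.083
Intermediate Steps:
f(C) = -⅛ + C/8 (f(C) = -7/8 + (C + 6)/8 = -7/8 + (6 + C)/8 = -7/8 + (¾ + C/8) = -⅛ + C/8)
R(G) = ¼ (R(G) = -⅛ + (⅛)*3 = -⅛ + 3/8 = ¼)
5*(s - (-25)/(-30)) + R(d(6)) = 5*(4 - (-25)/(-30)) + ¼ = 5*(4 - (-25)*(-1)/30) + ¼ = 5*(4 - 1*⅚) + ¼ = 5*(4 - ⅚) + ¼ = 5*(19/6) + ¼ = 95/6 + ¼ = 193/12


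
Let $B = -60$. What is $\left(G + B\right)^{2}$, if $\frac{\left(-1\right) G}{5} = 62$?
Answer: $136900$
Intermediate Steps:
$G = -310$ ($G = \left(-5\right) 62 = -310$)
$\left(G + B\right)^{2} = \left(-310 - 60\right)^{2} = \left(-370\right)^{2} = 136900$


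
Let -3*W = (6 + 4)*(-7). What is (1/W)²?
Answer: 9/4900 ≈ 0.0018367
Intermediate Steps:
W = 70/3 (W = -(6 + 4)*(-7)/3 = -10*(-7)/3 = -⅓*(-70) = 70/3 ≈ 23.333)
(1/W)² = (1/(70/3))² = (3/70)² = 9/4900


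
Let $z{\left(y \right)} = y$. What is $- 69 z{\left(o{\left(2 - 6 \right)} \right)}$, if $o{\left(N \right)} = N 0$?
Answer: $0$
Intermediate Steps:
$o{\left(N \right)} = 0$
$- 69 z{\left(o{\left(2 - 6 \right)} \right)} = \left(-69\right) 0 = 0$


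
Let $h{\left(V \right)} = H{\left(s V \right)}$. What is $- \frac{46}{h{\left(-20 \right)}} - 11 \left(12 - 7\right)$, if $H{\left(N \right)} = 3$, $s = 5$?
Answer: $- \frac{211}{3} \approx -70.333$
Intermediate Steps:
$h{\left(V \right)} = 3$
$- \frac{46}{h{\left(-20 \right)}} - 11 \left(12 - 7\right) = - \frac{46}{3} - 11 \left(12 - 7\right) = \left(-46\right) \frac{1}{3} - 55 = - \frac{46}{3} - 55 = - \frac{211}{3}$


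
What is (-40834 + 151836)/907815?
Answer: 111002/907815 ≈ 0.12227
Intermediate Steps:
(-40834 + 151836)/907815 = 111002*(1/907815) = 111002/907815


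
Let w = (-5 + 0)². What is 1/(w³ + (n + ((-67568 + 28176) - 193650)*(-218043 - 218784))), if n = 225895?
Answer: 1/101799279254 ≈ 9.8233e-12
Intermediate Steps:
w = 25 (w = (-5)² = 25)
1/(w³ + (n + ((-67568 + 28176) - 193650)*(-218043 - 218784))) = 1/(25³ + (225895 + ((-67568 + 28176) - 193650)*(-218043 - 218784))) = 1/(15625 + (225895 + (-39392 - 193650)*(-436827))) = 1/(15625 + (225895 - 233042*(-436827))) = 1/(15625 + (225895 + 101799037734)) = 1/(15625 + 101799263629) = 1/101799279254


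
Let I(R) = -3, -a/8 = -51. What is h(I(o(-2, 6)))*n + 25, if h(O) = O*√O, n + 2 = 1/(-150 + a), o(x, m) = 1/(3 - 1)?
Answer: 25 + 515*I*√3/86 ≈ 25.0 + 10.372*I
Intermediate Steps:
a = 408 (a = -8*(-51) = 408)
o(x, m) = ½ (o(x, m) = 1/2 = ½)
n = -515/258 (n = -2 + 1/(-150 + 408) = -2 + 1/258 = -515/258 ≈ -1.9961)
h(O) = O^(3/2)
h(I(o(-2, 6)))*n + 25 = (-3)^(3/2)*(-515/258) + 25 = -3*I*√3*(-515/258) + 25 = 515*I*√3/86 + 25 = 25 + 515*I*√3/86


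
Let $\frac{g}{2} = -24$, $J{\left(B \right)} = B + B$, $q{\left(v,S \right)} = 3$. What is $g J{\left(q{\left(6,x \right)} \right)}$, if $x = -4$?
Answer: $-288$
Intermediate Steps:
$J{\left(B \right)} = 2 B$
$g = -48$ ($g = 2 \left(-24\right) = -48$)
$g J{\left(q{\left(6,x \right)} \right)} = - 48 \cdot 2 \cdot 3 = \left(-48\right) 6 = -288$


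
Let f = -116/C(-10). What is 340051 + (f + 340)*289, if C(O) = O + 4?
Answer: 1331695/3 ≈ 4.4390e+5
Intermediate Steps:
C(O) = 4 + O
f = 58/3 (f = -116/(4 - 10) = -116/(-6) = -116*(-⅙) = 58/3 ≈ 19.333)
340051 + (f + 340)*289 = 340051 + (58/3 + 340)*289 = 340051 + (1078/3)*289 = 340051 + 311542/3 = 1331695/3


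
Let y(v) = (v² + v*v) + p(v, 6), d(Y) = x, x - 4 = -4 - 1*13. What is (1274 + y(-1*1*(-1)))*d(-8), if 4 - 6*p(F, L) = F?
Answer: -33189/2 ≈ -16595.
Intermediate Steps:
p(F, L) = ⅔ - F/6
x = -13 (x = 4 + (-4 - 1*13) = 4 + (-4 - 13) = 4 - 17 = -13)
d(Y) = -13
y(v) = ⅔ + 2*v² - v/6 (y(v) = (v² + v*v) + (⅔ - v/6) = (v² + v²) + (⅔ - v/6) = 2*v² + (⅔ - v/6) = ⅔ + 2*v² - v/6)
(1274 + y(-1*1*(-1)))*d(-8) = (1274 + (⅔ + 2*(-1*1*(-1))² - (-1*1)*(-1)/6))*(-13) = (1274 + (⅔ + 2*(-1*(-1))² - (-1)*(-1)/6))*(-13) = (1274 + (⅔ + 2*1² - ⅙*1))*(-13) = (1274 + (⅔ + 2*1 - ⅙))*(-13) = (1274 + (⅔ + 2 - ⅙))*(-13) = (1274 + 5/2)*(-13) = (2553/2)*(-13) = -33189/2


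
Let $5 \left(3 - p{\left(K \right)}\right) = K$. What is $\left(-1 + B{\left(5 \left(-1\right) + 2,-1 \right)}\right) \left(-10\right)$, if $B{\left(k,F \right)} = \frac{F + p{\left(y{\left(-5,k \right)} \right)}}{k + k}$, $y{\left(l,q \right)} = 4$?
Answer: $12$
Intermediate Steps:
$p{\left(K \right)} = 3 - \frac{K}{5}$
$B{\left(k,F \right)} = \frac{\frac{11}{5} + F}{2 k}$ ($B{\left(k,F \right)} = \frac{F + \left(3 - \frac{4}{5}\right)}{k + k} = \frac{F + \left(3 - \frac{4}{5}\right)}{2 k} = \left(F + \frac{11}{5}\right) \frac{1}{2 k} = \left(\frac{11}{5} + F\right) \frac{1}{2 k} = \frac{\frac{11}{5} + F}{2 k}$)
$\left(-1 + B{\left(5 \left(-1\right) + 2,-1 \right)}\right) \left(-10\right) = \left(-1 + \frac{11 + 5 \left(-1\right)}{10 \left(5 \left(-1\right) + 2\right)}\right) \left(-10\right) = \left(-1 + \frac{11 - 5}{10 \left(-5 + 2\right)}\right) \left(-10\right) = \left(-1 + \frac{1}{10} \frac{1}{-3} \cdot 6\right) \left(-10\right) = \left(-1 + \frac{1}{10} \left(- \frac{1}{3}\right) 6\right) \left(-10\right) = \left(-1 - \frac{1}{5}\right) \left(-10\right) = \left(- \frac{6}{5}\right) \left(-10\right) = 12$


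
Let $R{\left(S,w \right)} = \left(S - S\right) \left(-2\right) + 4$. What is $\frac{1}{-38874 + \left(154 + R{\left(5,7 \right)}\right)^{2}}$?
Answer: $- \frac{1}{13910} \approx -7.1891 \cdot 10^{-5}$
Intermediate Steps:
$R{\left(S,w \right)} = 4$ ($R{\left(S,w \right)} = 0 \left(-2\right) + 4 = 0 + 4 = 4$)
$\frac{1}{-38874 + \left(154 + R{\left(5,7 \right)}\right)^{2}} = \frac{1}{-38874 + \left(154 + 4\right)^{2}} = \frac{1}{-38874 + 158^{2}} = \frac{1}{-38874 + 24964} = \frac{1}{-13910} = - \frac{1}{13910}$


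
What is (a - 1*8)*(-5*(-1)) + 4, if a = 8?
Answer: 4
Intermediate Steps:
(a - 1*8)*(-5*(-1)) + 4 = (8 - 1*8)*(-5*(-1)) + 4 = (8 - 8)*5 + 4 = 0*5 + 4 = 0 + 4 = 4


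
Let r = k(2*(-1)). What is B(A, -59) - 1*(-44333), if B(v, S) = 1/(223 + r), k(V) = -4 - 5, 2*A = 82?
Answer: 9487263/214 ≈ 44333.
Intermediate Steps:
A = 41 (A = (½)*82 = 41)
k(V) = -9
r = -9
B(v, S) = 1/214 (B(v, S) = 1/(223 - 9) = 1/214)
B(A, -59) - 1*(-44333) = 1/214 - 1*(-44333) = 1/214 + 44333 = 9487263/214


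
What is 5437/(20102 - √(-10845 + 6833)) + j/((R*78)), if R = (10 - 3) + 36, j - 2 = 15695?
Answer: 1677411012287/338833167816 + 5437*I*√1003/202047208 ≈ 4.9506 + 0.00085223*I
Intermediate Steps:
j = 15697 (j = 2 + 15695 = 15697)
R = 43 (R = 7 + 36 = 43)
5437/(20102 - √(-10845 + 6833)) + j/((R*78)) = 5437/(20102 - √(-10845 + 6833)) + 15697/((43*78)) = 5437/(20102 - √(-4012)) + 15697/3354 = 5437/(20102 - 2*I*√1003) + 15697*(1/3354) = 5437/(20102 - 2*I*√1003) + 15697/3354 = 15697/3354 + 5437/(20102 - 2*I*√1003)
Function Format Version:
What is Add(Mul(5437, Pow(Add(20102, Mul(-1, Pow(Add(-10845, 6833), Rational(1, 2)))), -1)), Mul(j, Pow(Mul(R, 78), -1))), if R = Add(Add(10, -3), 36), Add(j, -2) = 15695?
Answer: Add(Rational(1677411012287, 338833167816), Mul(Rational(5437, 202047208), I, Pow(1003, Rational(1, 2)))) ≈ Add(4.9506, Mul(0.00085223, I))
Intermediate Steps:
j = 15697 (j = Add(2, 15695) = 15697)
R = 43 (R = Add(7, 36) = 43)
Add(Mul(5437, Pow(Add(20102, Mul(-1, Pow(Add(-10845, 6833), Rational(1, 2)))), -1)), Mul(j, Pow(Mul(R, 78), -1))) = Add(Mul(5437, Pow(Add(20102, Mul(-1, Pow(Add(-10845, 6833), Rational(1, 2)))), -1)), Mul(15697, Pow(Mul(43, 78), -1))) = Add(Mul(5437, Pow(Add(20102, Mul(-1, Pow(-4012, Rational(1, 2)))), -1)), Mul(15697, Pow(3354, -1))) = Add(Mul(5437, Pow(Add(20102, Mul(-1, Mul(2, I, Pow(1003, Rational(1, 2))))), -1)), Mul(15697, Rational(1, 3354))) = Add(Mul(5437, Pow(Add(20102, Mul(-2, I, Pow(1003, Rational(1, 2)))), -1)), Rational(15697, 3354)) = Add(Rational(15697, 3354), Mul(5437, Pow(Add(20102, Mul(-2, I, Pow(1003, Rational(1, 2)))), -1)))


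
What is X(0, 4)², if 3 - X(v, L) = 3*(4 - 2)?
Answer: 9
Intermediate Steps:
X(v, L) = -3 (X(v, L) = 3 - 3*(4 - 2) = 3 - 3*2 = 3 - 1*6 = 3 - 6 = -3)
X(0, 4)² = (-3)² = 9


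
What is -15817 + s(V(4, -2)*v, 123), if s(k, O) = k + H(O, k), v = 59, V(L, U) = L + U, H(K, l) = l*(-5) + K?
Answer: -16166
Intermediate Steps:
H(K, l) = K - 5*l (H(K, l) = -5*l + K = K - 5*l)
s(k, O) = O - 4*k (s(k, O) = k + (O - 5*k) = O - 4*k)
-15817 + s(V(4, -2)*v, 123) = -15817 + (123 - 4*(4 - 2)*59) = -15817 + (123 - 8*59) = -15817 + (123 - 4*118) = -15817 + (123 - 472) = -15817 - 349 = -16166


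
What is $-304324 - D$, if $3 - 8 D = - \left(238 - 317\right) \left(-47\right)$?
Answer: $- \frac{609577}{2} \approx -3.0479 \cdot 10^{5}$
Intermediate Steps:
$D = \frac{929}{2}$ ($D = \frac{3}{8} - \frac{\left(-1\right) \left(238 - 317\right) \left(-47\right)}{8} = \frac{3}{8} - \frac{\left(-1\right) \left(\left(-79\right) \left(-47\right)\right)}{8} = \frac{3}{8} - \frac{\left(-1\right) 3713}{8} = \frac{3}{8} - - \frac{3713}{8} = \frac{3}{8} + \frac{3713}{8} = \frac{929}{2} \approx 464.5$)
$-304324 - D = -304324 - \frac{929}{2} = - \frac{609577}{2}$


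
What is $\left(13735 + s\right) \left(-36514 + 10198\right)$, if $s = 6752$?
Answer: $-539135892$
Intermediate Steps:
$\left(13735 + s\right) \left(-36514 + 10198\right) = \left(13735 + 6752\right) \left(-36514 + 10198\right) = 20487 \left(-26316\right) = -539135892$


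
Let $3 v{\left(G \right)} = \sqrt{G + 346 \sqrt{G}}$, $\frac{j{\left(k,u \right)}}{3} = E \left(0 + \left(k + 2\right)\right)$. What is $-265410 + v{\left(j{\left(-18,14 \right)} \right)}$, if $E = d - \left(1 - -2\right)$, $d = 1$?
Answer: $-265410 + \frac{2 \sqrt{24 + 346 \sqrt{6}}}{3} \approx -2.6539 \cdot 10^{5}$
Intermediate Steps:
$E = -2$ ($E = 1 - \left(1 - -2\right) = 1 - \left(1 + 2\right) = 1 - 3 = -2$)
$j{\left(k,u \right)} = -12 - 6 k$ ($j{\left(k,u \right)} = 3 \left(- 2 \left(0 + \left(k + 2\right)\right)\right) = 3 \left(- 2 \left(0 + \left(2 + k\right)\right)\right) = 3 \left(- 2 \left(2 + k\right)\right) = 3 \left(-4 - 2 k\right) = -12 - 6 k$)
$v{\left(G \right)} = \frac{\sqrt{G + 346 \sqrt{G}}}{3}$
$-265410 + v{\left(j{\left(-18,14 \right)} \right)} = -265410 + \frac{\sqrt{\left(-12 - -108\right) + 346 \sqrt{-12 - -108}}}{3} = -265410 + \frac{\sqrt{\left(-12 + 108\right) + 346 \sqrt{-12 + 108}}}{3} = -265410 + \frac{\sqrt{96 + 346 \sqrt{96}}}{3} = -265410 + \frac{\sqrt{96 + 346 \cdot 4 \sqrt{6}}}{3} = -265410 + \frac{\sqrt{96 + 1384 \sqrt{6}}}{3}$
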